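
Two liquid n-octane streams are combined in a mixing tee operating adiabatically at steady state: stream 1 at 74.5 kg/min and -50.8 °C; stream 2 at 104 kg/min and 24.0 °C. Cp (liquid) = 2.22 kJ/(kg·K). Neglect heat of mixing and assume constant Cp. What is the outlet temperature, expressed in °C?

Energy balance with Q = 0: Σ ṁᵢCp,ᵢ(T_out − Tᵢ) = 0
Σ ṁᵢCp,ᵢTᵢ = 74.5×2.22×-50.8 + 104×2.22×24.0 = -2860.7
Σ ṁᵢCp,ᵢ = 74.5×2.22 + 104×2.22 = 396.27
T_out = -2860.7 / 396.27 = -7.219 °C

T_out = -7.22 °C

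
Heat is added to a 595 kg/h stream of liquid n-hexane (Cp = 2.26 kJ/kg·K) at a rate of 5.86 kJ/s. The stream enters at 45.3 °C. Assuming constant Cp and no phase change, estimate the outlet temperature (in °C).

Q = 5.86 kJ/s = 21096 kJ/h
ΔT = Q/(ṁ·Cp) = 21096/(595×2.26) = 15.688 K
T_out = 45.3 + 15.688 = 60.988 °C

T_out = 61.0 °C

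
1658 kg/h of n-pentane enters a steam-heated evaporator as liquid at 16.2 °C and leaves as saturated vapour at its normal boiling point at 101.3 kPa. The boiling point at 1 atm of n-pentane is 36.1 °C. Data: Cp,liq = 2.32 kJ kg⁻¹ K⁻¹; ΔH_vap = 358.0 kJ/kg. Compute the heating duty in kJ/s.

liquid 16.2→36.1 °C: 46.168 kJ/kg
vaporisation at 36.1 °C: 358 kJ/kg
Δh = 46.168 + 358 = 404.17 kJ/kg
Q = ṁ·Δh = 1658 kg/h × 404.17 kJ/kg = 670110 kJ/h
|Q| = 186.14 kW

Q = 186 kJ/s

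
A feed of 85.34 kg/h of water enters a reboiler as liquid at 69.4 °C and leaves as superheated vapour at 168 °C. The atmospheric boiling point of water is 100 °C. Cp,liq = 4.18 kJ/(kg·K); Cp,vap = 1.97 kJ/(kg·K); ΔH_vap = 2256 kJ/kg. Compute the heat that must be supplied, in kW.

liquid 69.4→100 °C: 127.91 kJ/kg
vaporisation at 100 °C: 2256 kJ/kg
vapour 100→168 °C: 133.96 kJ/kg
Δh = 127.91 + 2256 + 133.96 = 2517.9 kJ/kg
Q = ṁ·Δh = 85.34 kg/h × 2517.9 kJ/kg = 214870 kJ/h
|Q| = 59.687 kW

Q = 59.7 kW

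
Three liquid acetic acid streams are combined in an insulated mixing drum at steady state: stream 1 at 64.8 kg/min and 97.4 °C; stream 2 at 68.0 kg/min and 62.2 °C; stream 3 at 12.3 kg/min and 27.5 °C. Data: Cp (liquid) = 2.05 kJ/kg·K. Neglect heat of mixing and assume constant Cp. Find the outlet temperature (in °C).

T_out = 75.0 °C

No heat crosses the boundary, so H_out = H_in.
T_out = Σ ṁᵢCp,ᵢTᵢ / Σ ṁᵢCp,ᵢ
      = 22303 / 297.45 = 74.978 °C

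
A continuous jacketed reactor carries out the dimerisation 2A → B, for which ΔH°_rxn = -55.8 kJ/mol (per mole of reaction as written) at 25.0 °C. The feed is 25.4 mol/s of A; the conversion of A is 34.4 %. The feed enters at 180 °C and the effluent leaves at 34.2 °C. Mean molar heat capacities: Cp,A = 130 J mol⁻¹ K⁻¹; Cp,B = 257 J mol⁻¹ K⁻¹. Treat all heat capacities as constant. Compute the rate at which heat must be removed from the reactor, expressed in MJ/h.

Q_out = 2610 MJ/h

Extent of reaction ξ = 0.344 × 25.4 / 2 = 4.3688 mol/s
Reaction term: ξ·ΔH°_rxn = 4.3688 × -55.8 = -243.78 kJ/s
Sensible, feed 180→25 °C: -511.81 kJ/s
Outlet flows (mol/s): A 16.662, B 4.3688
Sensible, products 25→34.2 °C: 30.258 kJ/s
Q = ΔH = -725.33 kJ/s = -725.33 kW
Heat removed = 2611.2 MJ/h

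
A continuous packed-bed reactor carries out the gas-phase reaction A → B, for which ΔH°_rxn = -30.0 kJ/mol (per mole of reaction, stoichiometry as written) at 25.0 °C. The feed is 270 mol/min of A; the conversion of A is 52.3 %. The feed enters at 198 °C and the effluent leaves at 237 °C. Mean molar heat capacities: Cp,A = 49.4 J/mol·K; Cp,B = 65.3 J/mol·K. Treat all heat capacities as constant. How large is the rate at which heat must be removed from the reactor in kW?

Q_out = 54.0 kW

Extent of reaction ξ = 0.523 × 270 = 141.21 mol/min
Reaction term: ξ·ΔH°_rxn = 141.21 × -30.0 = -4236.3 kJ/min
Sensible, feed 198→25 °C: -2307.5 kJ/min
Outlet flows (mol/min): A 128.79, B 141.21
Sensible, products 25→237 °C: 3303.6 kJ/min
Q = ΔH = -3240.1 kJ/min = -54.002 kW
Heat removed = 54.002 kW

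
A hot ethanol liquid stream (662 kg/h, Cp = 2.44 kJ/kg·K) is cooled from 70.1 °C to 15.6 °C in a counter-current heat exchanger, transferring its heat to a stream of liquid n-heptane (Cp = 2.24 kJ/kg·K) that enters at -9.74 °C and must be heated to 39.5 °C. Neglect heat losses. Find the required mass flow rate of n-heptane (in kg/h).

ṁ_c = 798 kg/h

Heat released by hot stream: Q = 662 × 2.44 × (70.1 − 15.6) = 88033 kJ/h
Energy balance on cold side (adiabatic exchanger): Q = ṁ_c·Cp_c·(T_c,out − T_c,in)
ṁ_c = 88033 / [2.24 × (39.5 − -9.74)] = 798.14 kg/h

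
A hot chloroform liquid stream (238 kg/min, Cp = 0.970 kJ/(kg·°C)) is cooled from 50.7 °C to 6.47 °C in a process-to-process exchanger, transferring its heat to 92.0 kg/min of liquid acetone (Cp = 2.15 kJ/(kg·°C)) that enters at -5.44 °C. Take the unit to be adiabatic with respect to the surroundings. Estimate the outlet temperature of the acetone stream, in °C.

Heat released by hot stream: Q = 238 × 0.970 × (50.7 − 6.47) = 10211 kJ/min
Energy balance on cold side (adiabatic exchanger): Q = ṁ_c·Cp_c·(T_c,out − T_c,in)
T_c,out = -5.44 + 10211/(92.0 × 2.15) = 46.183 °C

T_c,out = 46.2 °C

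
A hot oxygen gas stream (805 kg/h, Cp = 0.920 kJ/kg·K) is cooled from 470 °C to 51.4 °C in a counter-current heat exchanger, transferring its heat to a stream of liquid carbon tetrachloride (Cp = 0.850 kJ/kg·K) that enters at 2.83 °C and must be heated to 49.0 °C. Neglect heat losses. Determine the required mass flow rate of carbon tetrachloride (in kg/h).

Heat released by hot stream: Q = 805 × 0.920 × (470 − 51.4) = 310020 kJ/h
Energy balance on cold side (adiabatic exchanger): Q = ṁ_c·Cp_c·(T_c,out − T_c,in)
ṁ_c = 310020 / [0.850 × (49.0 − 2.83)] = 7899.6 kg/h

ṁ_c = 7900 kg/h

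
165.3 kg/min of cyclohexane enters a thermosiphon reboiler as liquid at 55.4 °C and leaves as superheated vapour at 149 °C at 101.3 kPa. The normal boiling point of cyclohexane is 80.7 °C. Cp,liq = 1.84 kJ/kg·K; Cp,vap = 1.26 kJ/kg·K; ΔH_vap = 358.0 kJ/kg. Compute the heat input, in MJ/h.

liquid 55.4→80.7 °C: 46.552 kJ/kg
vaporisation at 80.7 °C: 358 kJ/kg
vapour 80.7→149 °C: 86.058 kJ/kg
Δh = 46.552 + 358 + 86.058 = 490.61 kJ/kg
Q = ṁ·Δh = 165.3 kg/min × 490.61 kJ/kg = 81098 kJ/min
|Q| = 1351.6 kW = 4865.9 MJ/h

Q = 4870 MJ/h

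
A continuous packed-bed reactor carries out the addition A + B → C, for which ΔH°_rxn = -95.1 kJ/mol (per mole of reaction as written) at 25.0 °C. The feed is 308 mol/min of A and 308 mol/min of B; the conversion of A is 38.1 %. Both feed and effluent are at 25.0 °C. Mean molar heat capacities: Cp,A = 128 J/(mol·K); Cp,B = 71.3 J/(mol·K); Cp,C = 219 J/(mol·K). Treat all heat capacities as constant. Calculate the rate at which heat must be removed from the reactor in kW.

Extent of reaction ξ = 0.381 × 308 = 117.35 mol/min
Reaction term: ξ·ΔH°_rxn = 117.35 × -95.1 = -11160 kJ/min
Q = ΔH = -11160 kJ/min = -186 kW
Heat removed = 186 kW

Q_out = 186 kW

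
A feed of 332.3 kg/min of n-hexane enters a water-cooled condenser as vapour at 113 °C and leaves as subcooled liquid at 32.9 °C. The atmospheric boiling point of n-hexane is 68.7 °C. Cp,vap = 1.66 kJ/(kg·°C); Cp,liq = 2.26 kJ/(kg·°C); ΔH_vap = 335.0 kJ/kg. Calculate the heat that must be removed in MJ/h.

vapour 113→68.7 °C: -73.538 kJ/kg
condensation at 68.7 °C: -335 kJ/kg
liquid 68.7→32.9 °C: -80.908 kJ/kg
Δh = -73.538 + -335 + -80.908 = -489.45 kJ/kg
Q = ṁ·Δh = 332.3 kg/min × -489.45 kJ/kg = -162640 kJ/min
|Q| = 2710.7 kW = 9758.6 MJ/h

Q_c = 9760 MJ/h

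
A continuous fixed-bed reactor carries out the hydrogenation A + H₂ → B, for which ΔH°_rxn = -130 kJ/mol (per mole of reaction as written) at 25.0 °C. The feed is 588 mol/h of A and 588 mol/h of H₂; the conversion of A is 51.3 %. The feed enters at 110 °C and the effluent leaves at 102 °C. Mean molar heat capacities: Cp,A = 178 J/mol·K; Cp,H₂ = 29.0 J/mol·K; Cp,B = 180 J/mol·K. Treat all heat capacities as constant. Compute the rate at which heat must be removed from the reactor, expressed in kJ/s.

Q_out = 11.3 kJ/s

Extent of reaction ξ = 0.513 × 588 = 301.64 mol/h
Reaction term: ξ·ΔH°_rxn = 301.64 × -130 = -39214 kJ/h
Sensible, feed 110→25 °C: -10346 kJ/h
Outlet flows (mol/h): A 286.36, H₂ 286.36, B 301.64
Sensible, products 25→102 °C: 8745 kJ/h
Q = ΔH = -40815 kJ/h = -11.337 kW
Heat removed = 11.337 kJ/s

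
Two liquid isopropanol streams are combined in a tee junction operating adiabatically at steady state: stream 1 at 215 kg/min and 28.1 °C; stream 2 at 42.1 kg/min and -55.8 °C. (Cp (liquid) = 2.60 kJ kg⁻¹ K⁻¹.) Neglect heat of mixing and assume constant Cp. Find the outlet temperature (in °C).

Energy balance with Q = 0: Σ ṁᵢCp,ᵢ(T_out − Tᵢ) = 0
T_out = Σ ṁᵢCp,ᵢTᵢ / Σ ṁᵢCp,ᵢ
      = 9600 / 668.46 = 14.361 °C

T_out = 14.4 °C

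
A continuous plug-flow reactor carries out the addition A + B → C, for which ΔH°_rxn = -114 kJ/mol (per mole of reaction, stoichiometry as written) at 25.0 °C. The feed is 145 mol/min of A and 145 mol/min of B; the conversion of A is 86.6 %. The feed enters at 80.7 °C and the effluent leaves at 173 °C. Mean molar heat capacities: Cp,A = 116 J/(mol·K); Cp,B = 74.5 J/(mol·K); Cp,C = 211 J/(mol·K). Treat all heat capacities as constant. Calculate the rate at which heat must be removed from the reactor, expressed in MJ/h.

Q_out = 683 MJ/h

Extent of reaction ξ = 0.866 × 145 = 125.57 mol/min
Reaction term: ξ·ΔH°_rxn = 125.57 × -114 = -14315 kJ/min
Sensible, feed 80.7→25 °C: -1538.6 kJ/min
Outlet flows (mol/min): A 19.43, B 19.43, C 125.57
Sensible, products 25→173 °C: 4469.1 kJ/min
Q = ΔH = -11384 kJ/min = -189.74 kW
Heat removed = 683.07 MJ/h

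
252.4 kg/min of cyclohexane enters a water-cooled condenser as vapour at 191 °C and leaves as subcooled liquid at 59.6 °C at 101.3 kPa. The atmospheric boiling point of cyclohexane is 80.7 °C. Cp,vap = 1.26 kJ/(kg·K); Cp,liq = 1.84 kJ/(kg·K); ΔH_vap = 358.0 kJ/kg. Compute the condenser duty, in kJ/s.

Q_c = 2250 kJ/s

vapour 191→80.7 °C: -138.98 kJ/kg
condensation at 80.7 °C: -358 kJ/kg
liquid 80.7→59.6 °C: -38.824 kJ/kg
Δh = -138.98 + -358 + -38.824 = -535.8 kJ/kg
Q = ṁ·Δh = 252.4 kg/min × -535.8 kJ/kg = -135240 kJ/min
|Q| = 2253.9 kW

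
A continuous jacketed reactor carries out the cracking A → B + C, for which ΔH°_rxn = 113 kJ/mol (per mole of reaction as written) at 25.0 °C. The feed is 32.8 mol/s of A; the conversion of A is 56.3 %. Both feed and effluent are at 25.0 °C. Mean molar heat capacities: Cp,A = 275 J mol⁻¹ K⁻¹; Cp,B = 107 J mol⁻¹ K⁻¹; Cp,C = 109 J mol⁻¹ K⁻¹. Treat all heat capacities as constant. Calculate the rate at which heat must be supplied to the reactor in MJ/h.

Q_in = 7510 MJ/h

Extent of reaction ξ = 0.563 × 32.8 = 18.466 mol/s
Reaction term: ξ·ΔH°_rxn = 18.466 × 113 = 2086.7 kJ/s
Q = ΔH = 2086.7 kJ/s = 2086.7 kW
Heat supplied = 7512.1 MJ/h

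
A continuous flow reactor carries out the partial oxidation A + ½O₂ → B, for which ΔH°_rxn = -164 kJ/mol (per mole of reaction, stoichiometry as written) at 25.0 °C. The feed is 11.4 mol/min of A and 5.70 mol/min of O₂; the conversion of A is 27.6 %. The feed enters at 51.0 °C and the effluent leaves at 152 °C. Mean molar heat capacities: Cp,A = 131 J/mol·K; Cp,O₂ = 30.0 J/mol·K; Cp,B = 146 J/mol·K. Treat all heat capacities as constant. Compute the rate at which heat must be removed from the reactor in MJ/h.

Q_out = 20.9 MJ/h

Extent of reaction ξ = 0.276 × 11.4 = 3.1464 mol/min
Reaction term: ξ·ΔH°_rxn = 3.1464 × -164 = -516.01 kJ/min
Sensible, feed 51.0→25 °C: -43.274 kJ/min
Outlet flows (mol/min): A 8.2536, O₂ 4.1268, B 3.1464
Sensible, products 25→152 °C: 211.38 kJ/min
Q = ΔH = -347.91 kJ/min = -5.7984 kW
Heat removed = 20.874 MJ/h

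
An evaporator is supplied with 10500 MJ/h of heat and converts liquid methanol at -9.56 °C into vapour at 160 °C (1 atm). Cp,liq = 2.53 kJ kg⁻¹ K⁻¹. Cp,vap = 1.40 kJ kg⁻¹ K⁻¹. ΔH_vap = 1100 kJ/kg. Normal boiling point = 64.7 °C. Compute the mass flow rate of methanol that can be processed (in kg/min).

Δh = 2.53×(64.7−-9.56) + 1100 + 1.40×(160−64.7) = 1421.3 kJ/kg
Q = 10500 MJ/h = 2916.7 kJ/s = 175000 kJ/min
ṁ = Q/Δh = 175000 / 1421.3 = 123.13 kg/min

ṁ = 123 kg/min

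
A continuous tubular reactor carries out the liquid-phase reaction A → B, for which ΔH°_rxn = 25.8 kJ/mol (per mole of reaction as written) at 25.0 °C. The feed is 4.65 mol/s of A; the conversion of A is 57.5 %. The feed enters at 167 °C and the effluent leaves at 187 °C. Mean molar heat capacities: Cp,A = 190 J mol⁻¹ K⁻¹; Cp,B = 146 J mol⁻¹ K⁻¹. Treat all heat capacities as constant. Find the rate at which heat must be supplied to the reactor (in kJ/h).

Q_in = 243000 kJ/h

Extent of reaction ξ = 0.575 × 4.65 = 2.6738 mol/s
Reaction term: ξ·ΔH°_rxn = 2.6738 × 25.8 = 68.983 kJ/s
Sensible, feed 167→25 °C: -125.46 kJ/s
Outlet flows (mol/s): A 1.9763, B 2.6738
Sensible, products 25→187 °C: 124.07 kJ/s
Q = ΔH = 67.594 kJ/s = 67.594 kW
Heat supplied = 243340 kJ/h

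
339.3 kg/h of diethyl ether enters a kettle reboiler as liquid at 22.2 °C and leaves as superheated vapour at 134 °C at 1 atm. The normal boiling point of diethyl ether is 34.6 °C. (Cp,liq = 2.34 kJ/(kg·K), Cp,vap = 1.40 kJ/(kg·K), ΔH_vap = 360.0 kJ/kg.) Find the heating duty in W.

Q = 49800 W

liquid 22.2→34.6 °C: 29.016 kJ/kg
vaporisation at 34.6 °C: 360 kJ/kg
vapour 34.6→134 °C: 139.16 kJ/kg
Δh = 29.016 + 360 + 139.16 = 528.18 kJ/kg
Q = ṁ·Δh = 339.3 kg/h × 528.18 kJ/kg = 179210 kJ/h
|Q| = 49.781 kW = 49781 W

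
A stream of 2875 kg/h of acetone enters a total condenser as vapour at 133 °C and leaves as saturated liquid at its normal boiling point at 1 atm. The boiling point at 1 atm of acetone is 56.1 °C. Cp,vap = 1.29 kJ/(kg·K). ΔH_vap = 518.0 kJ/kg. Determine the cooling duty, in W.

Q_c = 493000 W

vapour 133→56.1 °C: -99.201 kJ/kg
condensation at 56.1 °C: -518 kJ/kg
Δh = -99.201 + -518 = -617.2 kJ/kg
Q = ṁ·Δh = 2875 kg/h × -617.2 kJ/kg = -1.7745e+06 kJ/h
|Q| = 492.9 kW = 492900 W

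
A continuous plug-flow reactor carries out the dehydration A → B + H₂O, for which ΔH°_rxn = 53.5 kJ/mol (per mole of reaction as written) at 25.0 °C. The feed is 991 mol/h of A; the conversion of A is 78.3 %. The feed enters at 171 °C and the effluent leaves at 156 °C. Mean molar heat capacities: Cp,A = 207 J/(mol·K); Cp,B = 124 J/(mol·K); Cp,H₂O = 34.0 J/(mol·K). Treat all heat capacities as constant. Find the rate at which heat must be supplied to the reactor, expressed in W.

Extent of reaction ξ = 0.783 × 991 = 775.95 mol/h
Reaction term: ξ·ΔH°_rxn = 775.95 × 53.5 = 41513 kJ/h
Sensible, feed 171→25 °C: -29950 kJ/h
Outlet flows (mol/h): A 215.05, B 775.95, H₂O 775.95
Sensible, products 25→156 °C: 21892 kJ/h
Q = ΔH = 33456 kJ/h = 9.2932 kW
Heat supplied = 9293.2 W

Q_in = 9290 W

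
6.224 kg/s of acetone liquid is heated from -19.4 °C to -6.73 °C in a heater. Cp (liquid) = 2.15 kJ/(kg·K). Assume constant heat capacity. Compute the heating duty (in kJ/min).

Q = ṁ·Cp·ΔT = 6.224 × 2.15 × (-6.73 − -19.4) = 169.54 kJ/s
Heating duty = 10173 kJ/min

Q = 10200 kJ/min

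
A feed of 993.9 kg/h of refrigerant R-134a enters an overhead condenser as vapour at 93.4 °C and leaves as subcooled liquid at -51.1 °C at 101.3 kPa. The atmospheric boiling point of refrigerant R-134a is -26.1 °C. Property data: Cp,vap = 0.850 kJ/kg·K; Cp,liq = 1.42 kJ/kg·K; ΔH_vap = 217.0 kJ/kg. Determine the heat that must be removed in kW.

vapour 93.4→-26.1 °C: -101.58 kJ/kg
condensation at -26.1 °C: -217 kJ/kg
liquid -26.1→-51.1 °C: -35.5 kJ/kg
Δh = -101.58 + -217 + -35.5 = -354.07 kJ/kg
Q = ṁ·Δh = 993.9 kg/h × -354.07 kJ/kg = -351920 kJ/h
|Q| = 97.754 kW

Q_c = 97.8 kW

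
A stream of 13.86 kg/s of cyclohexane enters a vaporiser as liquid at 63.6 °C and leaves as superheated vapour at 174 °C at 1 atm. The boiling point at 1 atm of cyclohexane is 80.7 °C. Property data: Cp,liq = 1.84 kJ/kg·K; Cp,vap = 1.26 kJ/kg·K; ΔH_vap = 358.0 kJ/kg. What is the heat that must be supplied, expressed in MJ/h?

liquid 63.6→80.7 °C: 31.464 kJ/kg
vaporisation at 80.7 °C: 358 kJ/kg
vapour 80.7→174 °C: 117.56 kJ/kg
Δh = 31.464 + 358 + 117.56 = 507.02 kJ/kg
Q = ṁ·Δh = 13.86 kg/s × 507.02 kJ/kg = 7027.3 kJ/s
|Q| = 7027.3 kW = 25298 MJ/h

Q = 25300 MJ/h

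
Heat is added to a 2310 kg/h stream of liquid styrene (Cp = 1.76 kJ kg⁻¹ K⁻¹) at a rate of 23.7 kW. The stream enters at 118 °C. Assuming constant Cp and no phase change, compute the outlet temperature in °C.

T_out = 139 °C

Q = 23.7 kW = 85320 kJ/h
ΔT = Q/(ṁ·Cp) = 85320/(2310×1.76) = 20.986 K
T_out = 118 + 20.986 = 138.99 °C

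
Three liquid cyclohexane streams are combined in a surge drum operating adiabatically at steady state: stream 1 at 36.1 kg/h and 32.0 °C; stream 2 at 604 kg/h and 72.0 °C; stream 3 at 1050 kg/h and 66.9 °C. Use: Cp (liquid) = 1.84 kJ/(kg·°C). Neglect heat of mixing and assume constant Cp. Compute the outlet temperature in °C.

T_out = 68.0 °C

Energy balance with Q = 0: Σ ṁᵢCp,ᵢ(T_out − Tᵢ) = 0
Σ ṁᵢCp,ᵢTᵢ = 36.1×1.84×32.0 + 604×1.84×72.0 + 1050×1.84×66.9 = 211390
Σ ṁᵢCp,ᵢ = 36.1×1.84 + 604×1.84 + 1050×1.84 = 3109.8
T_out = 211390 / 3109.8 = 67.977 °C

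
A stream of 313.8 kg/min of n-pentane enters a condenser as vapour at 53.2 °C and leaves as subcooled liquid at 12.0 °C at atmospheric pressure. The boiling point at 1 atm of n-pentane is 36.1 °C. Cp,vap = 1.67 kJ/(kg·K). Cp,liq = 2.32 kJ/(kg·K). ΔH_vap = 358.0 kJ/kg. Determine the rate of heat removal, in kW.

Q_c = 2310 kW

vapour 53.2→36.1 °C: -28.557 kJ/kg
condensation at 36.1 °C: -358 kJ/kg
liquid 36.1→12.0 °C: -55.912 kJ/kg
Δh = -28.557 + -358 + -55.912 = -442.47 kJ/kg
Q = ṁ·Δh = 313.8 kg/min × -442.47 kJ/kg = -138850 kJ/min
|Q| = 2314.1 kW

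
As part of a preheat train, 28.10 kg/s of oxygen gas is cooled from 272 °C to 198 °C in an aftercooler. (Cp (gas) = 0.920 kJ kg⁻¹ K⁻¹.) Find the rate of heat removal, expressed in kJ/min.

Q_c = 115000 kJ/min

Q = ṁ·Cp·ΔT = 28.10 × 0.920 × (198 − 272) = -1913 kJ/s
Cooling duty = 114780 kJ/min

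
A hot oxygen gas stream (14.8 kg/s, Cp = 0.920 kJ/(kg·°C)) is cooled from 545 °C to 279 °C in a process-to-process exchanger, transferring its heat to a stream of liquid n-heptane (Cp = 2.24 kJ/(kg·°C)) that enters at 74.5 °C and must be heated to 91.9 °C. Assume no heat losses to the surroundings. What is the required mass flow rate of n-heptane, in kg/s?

Heat released by hot stream: Q = 14.8 × 0.920 × (545 − 279) = 3621.9 kJ/s
Energy balance on cold side (adiabatic exchanger): Q = ṁ_c·Cp_c·(T_c,out − T_c,in)
ṁ_c = 3621.9 / [2.24 × (91.9 − 74.5)] = 92.925 kg/s

ṁ_c = 92.9 kg/s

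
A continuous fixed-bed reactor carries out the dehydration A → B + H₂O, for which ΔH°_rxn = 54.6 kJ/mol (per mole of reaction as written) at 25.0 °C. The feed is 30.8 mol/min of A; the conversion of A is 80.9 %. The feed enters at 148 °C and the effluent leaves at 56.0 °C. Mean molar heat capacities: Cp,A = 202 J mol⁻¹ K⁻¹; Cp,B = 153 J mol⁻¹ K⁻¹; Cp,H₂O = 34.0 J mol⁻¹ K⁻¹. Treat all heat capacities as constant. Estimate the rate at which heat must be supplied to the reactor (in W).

Q_in = 12900 W

Extent of reaction ξ = 0.809 × 30.8 = 24.917 mol/min
Reaction term: ξ·ΔH°_rxn = 24.917 × 54.6 = 1360.5 kJ/min
Sensible, feed 148→25 °C: -765.26 kJ/min
Outlet flows (mol/min): A 5.8828, B 24.917, H₂O 24.917
Sensible, products 25→56.0 °C: 181.28 kJ/min
Q = ΔH = 776.51 kJ/min = 12.942 kW
Heat supplied = 12942 W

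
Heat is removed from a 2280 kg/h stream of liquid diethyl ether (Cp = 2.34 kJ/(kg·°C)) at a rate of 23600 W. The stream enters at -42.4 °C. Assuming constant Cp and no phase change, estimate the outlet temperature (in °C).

Q = 23600 W = 84960 kJ/h
ΔT = Q/(ṁ·Cp) = 84960/(2280×2.34) = 15.924 K
T_out = -42.4 − 15.924 = -58.324 °C

T_out = -58.3 °C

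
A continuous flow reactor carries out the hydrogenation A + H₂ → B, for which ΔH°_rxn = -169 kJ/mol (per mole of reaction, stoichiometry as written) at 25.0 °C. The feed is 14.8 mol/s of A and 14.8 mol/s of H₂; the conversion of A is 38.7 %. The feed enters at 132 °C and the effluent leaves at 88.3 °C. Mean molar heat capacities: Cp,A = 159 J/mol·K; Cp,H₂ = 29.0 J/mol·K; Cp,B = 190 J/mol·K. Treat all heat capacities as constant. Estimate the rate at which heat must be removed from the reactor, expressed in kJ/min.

Q_out = 65300 kJ/min

Extent of reaction ξ = 0.387 × 14.8 = 5.7276 mol/s
Reaction term: ξ·ΔH°_rxn = 5.7276 × -169 = -967.96 kJ/s
Sensible, feed 132→25 °C: -297.72 kJ/s
Outlet flows (mol/s): A 9.0724, H₂ 9.0724, B 5.7276
Sensible, products 25→88.3 °C: 176.85 kJ/s
Q = ΔH = -1088.8 kJ/s = -1088.8 kW
Heat removed = 65330 kJ/min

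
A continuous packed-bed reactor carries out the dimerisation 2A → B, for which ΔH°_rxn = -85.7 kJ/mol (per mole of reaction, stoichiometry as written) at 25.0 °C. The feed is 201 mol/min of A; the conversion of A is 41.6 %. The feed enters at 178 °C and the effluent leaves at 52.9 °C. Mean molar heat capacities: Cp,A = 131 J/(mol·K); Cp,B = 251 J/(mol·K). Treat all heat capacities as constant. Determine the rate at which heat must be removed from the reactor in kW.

Q_out = 115 kW

Extent of reaction ξ = 0.416 × 201 / 2 = 41.808 mol/min
Reaction term: ξ·ΔH°_rxn = 41.808 × -85.7 = -3582.9 kJ/min
Sensible, feed 178→25 °C: -4028.6 kJ/min
Outlet flows (mol/min): A 117.38, B 41.808
Sensible, products 25→52.9 °C: 721.8 kJ/min
Q = ΔH = -6889.8 kJ/min = -114.83 kW
Heat removed = 114.83 kW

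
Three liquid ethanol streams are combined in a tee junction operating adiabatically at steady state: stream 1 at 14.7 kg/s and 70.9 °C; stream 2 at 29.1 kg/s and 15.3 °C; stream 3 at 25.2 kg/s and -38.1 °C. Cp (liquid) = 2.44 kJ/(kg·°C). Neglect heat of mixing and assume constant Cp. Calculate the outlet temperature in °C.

Energy balance with Q = 0: Σ ṁᵢCp,ᵢ(T_out − Tᵢ) = 0
T_out = Σ ṁᵢCp,ᵢTᵢ / Σ ṁᵢCp,ᵢ
      = 1286.7 / 168.36 = 7.6426 °C

T_out = 7.64 °C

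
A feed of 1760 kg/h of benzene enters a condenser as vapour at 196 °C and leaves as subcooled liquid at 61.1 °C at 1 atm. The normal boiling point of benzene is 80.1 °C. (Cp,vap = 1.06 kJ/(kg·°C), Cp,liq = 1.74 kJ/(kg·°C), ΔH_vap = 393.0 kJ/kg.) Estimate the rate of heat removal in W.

Q_c = 268000 W

vapour 196→80.1 °C: -122.85 kJ/kg
condensation at 80.1 °C: -393 kJ/kg
liquid 80.1→61.1 °C: -33.06 kJ/kg
Δh = -122.85 + -393 + -33.06 = -548.91 kJ/kg
Q = ṁ·Δh = 1760 kg/h × -548.91 kJ/kg = -966090 kJ/h
|Q| = 268.36 kW = 268360 W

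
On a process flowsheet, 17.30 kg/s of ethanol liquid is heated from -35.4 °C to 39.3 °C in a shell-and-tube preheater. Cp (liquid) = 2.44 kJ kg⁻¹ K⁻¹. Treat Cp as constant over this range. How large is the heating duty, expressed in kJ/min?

Q = ṁ·Cp·ΔT = 17.30 × 2.44 × (39.3 − -35.4) = 3153.2 kJ/s
Heating duty = 189190 kJ/min

Q = 189000 kJ/min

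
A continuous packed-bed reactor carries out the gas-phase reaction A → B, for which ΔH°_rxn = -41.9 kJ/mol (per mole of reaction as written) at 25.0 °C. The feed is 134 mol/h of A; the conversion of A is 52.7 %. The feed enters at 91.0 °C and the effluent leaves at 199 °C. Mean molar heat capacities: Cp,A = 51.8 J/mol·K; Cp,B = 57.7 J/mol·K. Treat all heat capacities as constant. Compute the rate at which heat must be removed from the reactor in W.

Q_out = 594 W

Extent of reaction ξ = 0.527 × 134 = 70.618 mol/h
Reaction term: ξ·ΔH°_rxn = 70.618 × -41.9 = -2958.9 kJ/h
Sensible, feed 91.0→25 °C: -458.12 kJ/h
Outlet flows (mol/h): A 63.382, B 70.618
Sensible, products 25→199 °C: 1280.3 kJ/h
Q = ΔH = -2136.7 kJ/h = -0.59354 kW
Heat removed = 593.54 W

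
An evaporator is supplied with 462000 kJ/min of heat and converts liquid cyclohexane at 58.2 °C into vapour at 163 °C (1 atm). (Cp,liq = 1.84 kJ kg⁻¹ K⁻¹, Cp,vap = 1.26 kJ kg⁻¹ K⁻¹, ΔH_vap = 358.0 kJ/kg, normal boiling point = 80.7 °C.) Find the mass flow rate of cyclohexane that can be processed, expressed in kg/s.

Δh = 1.84×(80.7−58.2) + 358.0 + 1.26×(163−80.7) = 503.1 kJ/kg
Q = 462000 kJ/min = 7700 kJ/s = 7700 kJ/s
ṁ = Q/Δh = 7700 / 503.1 = 15.305 kg/s

ṁ = 15.3 kg/s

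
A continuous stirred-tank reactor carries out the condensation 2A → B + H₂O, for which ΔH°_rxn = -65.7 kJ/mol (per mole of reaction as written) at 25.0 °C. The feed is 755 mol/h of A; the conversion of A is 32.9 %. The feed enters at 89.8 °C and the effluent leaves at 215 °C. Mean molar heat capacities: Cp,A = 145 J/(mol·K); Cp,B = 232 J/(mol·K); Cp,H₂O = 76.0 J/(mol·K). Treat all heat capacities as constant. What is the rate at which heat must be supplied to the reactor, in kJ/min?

Q_in = 99.5 kJ/min

Extent of reaction ξ = 0.329 × 755 / 2 = 124.2 mol/h
Reaction term: ξ·ΔH°_rxn = 124.2 × -65.7 = -8159.8 kJ/h
Sensible, feed 89.8→25 °C: -7094 kJ/h
Outlet flows (mol/h): A 506.61, B 124.2, H₂O 124.2
Sensible, products 25→215 °C: 21225 kJ/h
Q = ΔH = 5971.2 kJ/h = 1.6587 kW
Heat supplied = 99.521 kJ/min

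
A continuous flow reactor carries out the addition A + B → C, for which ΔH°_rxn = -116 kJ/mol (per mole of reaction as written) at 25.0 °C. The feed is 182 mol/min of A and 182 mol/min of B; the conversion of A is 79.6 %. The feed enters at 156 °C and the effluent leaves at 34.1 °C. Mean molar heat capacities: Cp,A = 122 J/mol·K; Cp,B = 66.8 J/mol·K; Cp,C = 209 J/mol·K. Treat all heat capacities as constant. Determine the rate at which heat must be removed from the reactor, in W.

Extent of reaction ξ = 0.796 × 182 = 144.87 mol/min
Reaction term: ξ·ΔH°_rxn = 144.87 × -116 = -16805 kJ/min
Sensible, feed 156→25 °C: -4501.4 kJ/min
Outlet flows (mol/min): A 37.128, B 37.128, C 144.87
Sensible, products 25→34.1 °C: 339.32 kJ/min
Q = ΔH = -20967 kJ/min = -349.45 kW
Heat removed = 349450 W

Q_out = 349000 W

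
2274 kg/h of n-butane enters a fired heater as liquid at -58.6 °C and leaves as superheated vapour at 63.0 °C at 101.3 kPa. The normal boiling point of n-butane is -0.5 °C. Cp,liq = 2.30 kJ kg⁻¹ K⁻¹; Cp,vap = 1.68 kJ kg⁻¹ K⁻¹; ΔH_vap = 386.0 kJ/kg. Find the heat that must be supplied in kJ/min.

Q = 23700 kJ/min

liquid -58.6→-0.5 °C: 133.63 kJ/kg
vaporisation at -0.5 °C: 386 kJ/kg
vapour -0.5→63.0 °C: 106.68 kJ/kg
Δh = 133.63 + 386 + 106.68 = 626.31 kJ/kg
Q = ṁ·Δh = 2274 kg/h × 626.31 kJ/kg = 1.4242e+06 kJ/h
|Q| = 395.62 kW = 23737 kJ/min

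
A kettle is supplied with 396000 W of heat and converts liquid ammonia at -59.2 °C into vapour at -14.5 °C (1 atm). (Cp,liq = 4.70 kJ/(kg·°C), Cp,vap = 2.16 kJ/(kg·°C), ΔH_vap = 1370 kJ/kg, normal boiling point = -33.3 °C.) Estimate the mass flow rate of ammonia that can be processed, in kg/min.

Δh = 4.70×(-33.3−-59.2) + 1370 + 2.16×(-14.5−-33.3) = 1532.3 kJ/kg
Q = 396000 W = 396 kJ/s = 23760 kJ/min
ṁ = Q/Δh = 23760 / 1532.3 = 15.506 kg/min

ṁ = 15.5 kg/min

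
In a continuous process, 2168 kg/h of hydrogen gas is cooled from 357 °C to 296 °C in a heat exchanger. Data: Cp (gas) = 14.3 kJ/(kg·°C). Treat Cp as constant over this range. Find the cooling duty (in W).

Q = ṁ·Cp·ΔT = 2168 × 14.3 × (296 − 357) = -1.8911e+06 kJ/h
Converting: 1.8911e+06 / 3600 s = 525.32 kW
Cooling duty = 525320 W

Q_c = 525000 W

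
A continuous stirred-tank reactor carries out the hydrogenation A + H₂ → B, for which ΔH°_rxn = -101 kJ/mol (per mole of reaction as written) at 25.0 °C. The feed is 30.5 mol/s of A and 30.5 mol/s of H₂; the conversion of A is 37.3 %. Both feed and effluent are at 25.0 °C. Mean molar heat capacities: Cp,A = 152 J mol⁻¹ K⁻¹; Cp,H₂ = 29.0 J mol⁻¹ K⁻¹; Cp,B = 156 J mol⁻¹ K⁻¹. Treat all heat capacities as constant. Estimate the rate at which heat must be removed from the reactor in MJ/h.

Q_out = 4140 MJ/h

Extent of reaction ξ = 0.373 × 30.5 = 11.377 mol/s
Reaction term: ξ·ΔH°_rxn = 11.377 × -101 = -1149 kJ/s
Q = ΔH = -1149 kJ/s = -1149 kW
Heat removed = 4136.5 MJ/h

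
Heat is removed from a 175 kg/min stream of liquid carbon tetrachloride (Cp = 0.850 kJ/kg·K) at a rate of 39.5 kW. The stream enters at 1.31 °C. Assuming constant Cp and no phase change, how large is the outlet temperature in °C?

T_out = -14.6 °C

Q = 39.5 kW = 2370 kJ/min
ΔT = Q/(ṁ·Cp) = 2370/(175×0.850) = 15.933 K
T_out = 1.31 − 15.933 = -14.623 °C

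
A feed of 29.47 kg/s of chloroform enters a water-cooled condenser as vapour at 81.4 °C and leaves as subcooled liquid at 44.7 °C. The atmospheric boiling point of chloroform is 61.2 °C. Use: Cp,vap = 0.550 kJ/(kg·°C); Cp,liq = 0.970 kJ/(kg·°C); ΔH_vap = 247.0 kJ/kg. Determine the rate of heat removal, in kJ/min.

Q_c = 485000 kJ/min

vapour 81.4→61.2 °C: -11.11 kJ/kg
condensation at 61.2 °C: -247 kJ/kg
liquid 61.2→44.7 °C: -16.005 kJ/kg
Δh = -11.11 + -247 + -16.005 = -274.12 kJ/kg
Q = ṁ·Δh = 29.47 kg/s × -274.12 kJ/kg = -8078.2 kJ/s
|Q| = 8078.2 kW = 484690 kJ/min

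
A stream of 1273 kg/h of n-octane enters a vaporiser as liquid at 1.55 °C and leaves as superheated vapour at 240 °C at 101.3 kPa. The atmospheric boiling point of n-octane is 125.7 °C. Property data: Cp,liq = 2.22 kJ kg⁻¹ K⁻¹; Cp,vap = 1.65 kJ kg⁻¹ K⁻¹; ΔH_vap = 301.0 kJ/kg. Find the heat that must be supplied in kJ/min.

liquid 1.55→125.7 °C: 275.61 kJ/kg
vaporisation at 125.7 °C: 301 kJ/kg
vapour 125.7→240 °C: 188.59 kJ/kg
Δh = 275.61 + 301 + 188.59 = 765.21 kJ/kg
Q = ṁ·Δh = 1273 kg/h × 765.21 kJ/kg = 974110 kJ/h
|Q| = 270.59 kW = 16235 kJ/min

Q = 16200 kJ/min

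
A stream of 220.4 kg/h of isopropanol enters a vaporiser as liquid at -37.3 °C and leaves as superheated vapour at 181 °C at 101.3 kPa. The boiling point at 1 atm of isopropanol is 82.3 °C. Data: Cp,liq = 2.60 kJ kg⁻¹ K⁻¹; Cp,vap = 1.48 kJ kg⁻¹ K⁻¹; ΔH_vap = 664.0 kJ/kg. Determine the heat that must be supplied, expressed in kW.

liquid -37.3→82.3 °C: 310.96 kJ/kg
vaporisation at 82.3 °C: 664 kJ/kg
vapour 82.3→181 °C: 146.08 kJ/kg
Δh = 310.96 + 664 + 146.08 = 1121 kJ/kg
Q = ṁ·Δh = 220.4 kg/h × 1121 kJ/kg = 247080 kJ/h
|Q| = 68.632 kW

Q = 68.6 kW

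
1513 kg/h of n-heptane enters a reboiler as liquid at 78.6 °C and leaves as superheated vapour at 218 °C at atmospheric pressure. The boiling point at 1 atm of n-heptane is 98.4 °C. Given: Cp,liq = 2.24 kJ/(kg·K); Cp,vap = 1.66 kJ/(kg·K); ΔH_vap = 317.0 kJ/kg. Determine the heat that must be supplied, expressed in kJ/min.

Q = 14100 kJ/min

liquid 78.6→98.4 °C: 44.352 kJ/kg
vaporisation at 98.4 °C: 317 kJ/kg
vapour 98.4→218 °C: 198.54 kJ/kg
Δh = 44.352 + 317 + 198.54 = 559.89 kJ/kg
Q = ṁ·Δh = 1513 kg/h × 559.89 kJ/kg = 847110 kJ/h
|Q| = 235.31 kW = 14119 kJ/min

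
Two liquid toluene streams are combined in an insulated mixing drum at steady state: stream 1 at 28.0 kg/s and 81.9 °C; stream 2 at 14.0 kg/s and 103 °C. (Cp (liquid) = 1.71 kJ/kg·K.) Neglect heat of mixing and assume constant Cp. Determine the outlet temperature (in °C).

Adiabatic, steady state ⇒ Σ ṁᵢCp,ᵢ(T_out − Tᵢ) = 0
T_out = Σ ṁᵢCp,ᵢTᵢ / Σ ṁᵢCp,ᵢ
      = 6387.2 / 71.82 = 88.933 °C

T_out = 88.9 °C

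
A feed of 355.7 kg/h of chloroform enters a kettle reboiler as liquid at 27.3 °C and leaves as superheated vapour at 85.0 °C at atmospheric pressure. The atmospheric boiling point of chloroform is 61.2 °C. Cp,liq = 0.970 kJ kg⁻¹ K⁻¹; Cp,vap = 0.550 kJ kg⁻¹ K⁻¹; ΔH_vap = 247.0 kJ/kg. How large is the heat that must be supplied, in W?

Q = 28900 W

liquid 27.3→61.2 °C: 32.883 kJ/kg
vaporisation at 61.2 °C: 247 kJ/kg
vapour 61.2→85.0 °C: 13.09 kJ/kg
Δh = 32.883 + 247 + 13.09 = 292.97 kJ/kg
Q = ṁ·Δh = 355.7 kg/h × 292.97 kJ/kg = 104210 kJ/h
|Q| = 28.947 kW = 28947 W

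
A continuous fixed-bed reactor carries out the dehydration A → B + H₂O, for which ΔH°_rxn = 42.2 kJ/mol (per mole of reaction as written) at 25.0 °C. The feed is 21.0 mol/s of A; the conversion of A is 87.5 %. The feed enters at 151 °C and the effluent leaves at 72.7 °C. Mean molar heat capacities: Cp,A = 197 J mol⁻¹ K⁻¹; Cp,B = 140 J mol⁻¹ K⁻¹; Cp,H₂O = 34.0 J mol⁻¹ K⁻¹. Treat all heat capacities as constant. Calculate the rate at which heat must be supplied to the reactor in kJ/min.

Extent of reaction ξ = 0.875 × 21.0 = 18.375 mol/s
Reaction term: ξ·ΔH°_rxn = 18.375 × 42.2 = 775.43 kJ/s
Sensible, feed 151→25 °C: -521.26 kJ/s
Outlet flows (mol/s): A 2.625, B 18.375, H₂O 18.375
Sensible, products 25→72.7 °C: 177.18 kJ/s
Q = ΔH = 431.34 kJ/s = 431.34 kW
Heat supplied = 25880 kJ/min

Q_in = 25900 kJ/min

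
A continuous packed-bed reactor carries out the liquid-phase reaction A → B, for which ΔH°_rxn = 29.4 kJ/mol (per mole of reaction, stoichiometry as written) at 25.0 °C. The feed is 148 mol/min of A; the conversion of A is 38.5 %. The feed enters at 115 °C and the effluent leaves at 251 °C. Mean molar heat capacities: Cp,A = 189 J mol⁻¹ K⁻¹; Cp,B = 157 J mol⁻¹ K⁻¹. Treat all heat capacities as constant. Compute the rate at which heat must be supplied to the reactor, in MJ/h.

Q_in = 304 MJ/h

Extent of reaction ξ = 0.385 × 148 = 56.98 mol/min
Reaction term: ξ·ΔH°_rxn = 56.98 × 29.4 = 1675.2 kJ/min
Sensible, feed 115→25 °C: -2517.5 kJ/min
Outlet flows (mol/min): A 91.02, B 56.98
Sensible, products 25→251 °C: 5909.6 kJ/min
Q = ΔH = 5067.3 kJ/min = 84.455 kW
Heat supplied = 304.04 MJ/h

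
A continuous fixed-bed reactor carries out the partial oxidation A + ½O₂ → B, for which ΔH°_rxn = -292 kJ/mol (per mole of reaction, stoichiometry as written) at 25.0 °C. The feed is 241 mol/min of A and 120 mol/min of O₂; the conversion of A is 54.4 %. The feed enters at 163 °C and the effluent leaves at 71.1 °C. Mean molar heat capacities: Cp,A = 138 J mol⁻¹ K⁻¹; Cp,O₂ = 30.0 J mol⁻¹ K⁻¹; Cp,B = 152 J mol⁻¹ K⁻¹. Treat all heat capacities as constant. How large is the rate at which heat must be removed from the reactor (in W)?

Extent of reaction ξ = 0.544 × 241 = 131.1 mol/min
Reaction term: ξ·ΔH°_rxn = 131.1 × -292 = -38282 kJ/min
Sensible, feed 163→25 °C: -5086.4 kJ/min
Outlet flows (mol/min): A 109.9, O₂ 54.448, B 131.1
Sensible, products 25→71.1 °C: 1693.1 kJ/min
Q = ΔH = -41676 kJ/min = -694.59 kW
Heat removed = 694590 W

Q_out = 695000 W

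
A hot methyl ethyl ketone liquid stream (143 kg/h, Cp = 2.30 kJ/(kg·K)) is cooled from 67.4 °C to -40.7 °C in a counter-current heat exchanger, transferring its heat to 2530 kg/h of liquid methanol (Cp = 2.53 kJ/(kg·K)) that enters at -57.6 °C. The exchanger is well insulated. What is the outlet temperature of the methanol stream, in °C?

Heat released by hot stream: Q = 143 × 2.30 × (67.4 − -40.7) = 35554 kJ/h
Energy balance on cold side (adiabatic exchanger): Q = ṁ_c·Cp_c·(T_c,out − T_c,in)
T_c,out = -57.6 + 35554/(2530 × 2.53) = -52.045 °C

T_c,out = -52.0 °C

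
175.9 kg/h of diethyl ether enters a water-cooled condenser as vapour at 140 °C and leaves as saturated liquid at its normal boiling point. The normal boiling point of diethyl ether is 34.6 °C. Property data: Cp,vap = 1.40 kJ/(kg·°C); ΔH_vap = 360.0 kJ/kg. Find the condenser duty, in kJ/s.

Q_c = 24.8 kJ/s

vapour 140→34.6 °C: -147.56 kJ/kg
condensation at 34.6 °C: -360 kJ/kg
Δh = -147.56 + -360 = -507.56 kJ/kg
Q = ṁ·Δh = 175.9 kg/h × -507.56 kJ/kg = -89280 kJ/h
|Q| = 24.8 kW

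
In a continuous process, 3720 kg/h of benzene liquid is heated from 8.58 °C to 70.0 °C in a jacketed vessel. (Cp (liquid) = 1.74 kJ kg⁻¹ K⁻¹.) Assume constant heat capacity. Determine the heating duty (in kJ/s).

Q = 110 kJ/s

Q = ṁ·Cp·ΔT = 3720 × 1.74 × (70.0 − 8.58) = 397560 kJ/h
Converting: 397560 / 3600 s = 110.43 kW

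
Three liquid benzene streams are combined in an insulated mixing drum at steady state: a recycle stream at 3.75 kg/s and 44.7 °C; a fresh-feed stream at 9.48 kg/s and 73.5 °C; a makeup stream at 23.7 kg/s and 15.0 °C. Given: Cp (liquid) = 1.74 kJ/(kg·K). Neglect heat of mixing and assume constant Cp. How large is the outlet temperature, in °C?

T_out = 33.0 °C

Adiabatic, steady state ⇒ Σ ṁᵢCp,ᵢ(T_out − Tᵢ) = 0
Σ ṁᵢCp,ᵢTᵢ = 3.75×1.74×44.7 + 9.48×1.74×73.5 + 23.7×1.74×15.0 = 2122.6
Σ ṁᵢCp,ᵢ = 3.75×1.74 + 9.48×1.74 + 23.7×1.74 = 64.258
T_out = 2122.6 / 64.258 = 33.033 °C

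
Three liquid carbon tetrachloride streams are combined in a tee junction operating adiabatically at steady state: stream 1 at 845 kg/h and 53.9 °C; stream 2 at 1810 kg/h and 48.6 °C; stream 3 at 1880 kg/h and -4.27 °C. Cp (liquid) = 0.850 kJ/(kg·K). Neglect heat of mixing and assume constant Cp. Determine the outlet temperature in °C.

Energy balance with Q = 0: Σ ṁᵢCp,ᵢ(T_out − Tᵢ) = 0
Σ ṁᵢCp,ᵢTᵢ = 845×0.850×53.9 + 1810×0.850×48.6 + 1880×0.850×-4.27 = 106660
Σ ṁᵢCp,ᵢ = 845×0.850 + 1810×0.850 + 1880×0.850 = 3854.8
T_out = 106660 / 3854.8 = 27.67 °C

T_out = 27.7 °C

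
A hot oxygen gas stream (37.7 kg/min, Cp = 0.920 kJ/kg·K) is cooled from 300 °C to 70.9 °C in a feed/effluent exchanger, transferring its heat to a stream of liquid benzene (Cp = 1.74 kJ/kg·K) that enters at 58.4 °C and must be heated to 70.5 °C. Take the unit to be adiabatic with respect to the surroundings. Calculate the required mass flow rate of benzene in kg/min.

Heat released by hot stream: Q = 37.7 × 0.920 × (300 − 70.9) = 7946.1 kJ/min
Energy balance on cold side (adiabatic exchanger): Q = ṁ_c·Cp_c·(T_c,out − T_c,in)
ṁ_c = 7946.1 / [1.74 × (70.5 − 58.4)] = 377.42 kg/min

ṁ_c = 377 kg/min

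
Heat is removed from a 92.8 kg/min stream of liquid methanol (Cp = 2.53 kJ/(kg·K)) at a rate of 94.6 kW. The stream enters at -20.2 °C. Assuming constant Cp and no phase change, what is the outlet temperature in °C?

Q = 94.6 kW = 5676 kJ/min
ΔT = Q/(ṁ·Cp) = 5676/(92.8×2.53) = 24.175 K
T_out = -20.2 − 24.175 = -44.375 °C

T_out = -44.4 °C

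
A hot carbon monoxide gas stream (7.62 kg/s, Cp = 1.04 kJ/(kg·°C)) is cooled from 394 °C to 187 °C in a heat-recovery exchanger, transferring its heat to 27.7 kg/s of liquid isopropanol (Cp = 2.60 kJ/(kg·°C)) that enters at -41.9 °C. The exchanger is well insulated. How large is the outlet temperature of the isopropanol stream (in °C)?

Heat released by hot stream: Q = 7.62 × 1.04 × (394 − 187) = 1640.4 kJ/s
Energy balance on cold side (adiabatic exchanger): Q = ṁ_c·Cp_c·(T_c,out − T_c,in)
T_c,out = -41.9 + 1640.4/(27.7 × 2.60) = -19.123 °C

T_c,out = -19.1 °C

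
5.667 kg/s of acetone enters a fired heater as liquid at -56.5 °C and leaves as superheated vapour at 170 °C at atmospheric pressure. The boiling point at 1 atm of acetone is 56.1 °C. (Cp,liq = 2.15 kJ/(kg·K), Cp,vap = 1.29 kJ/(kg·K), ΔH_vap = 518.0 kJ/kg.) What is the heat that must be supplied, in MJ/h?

Q = 18500 MJ/h

liquid -56.5→56.1 °C: 242.09 kJ/kg
vaporisation at 56.1 °C: 518 kJ/kg
vapour 56.1→170 °C: 146.93 kJ/kg
Δh = 242.09 + 518 + 146.93 = 907.02 kJ/kg
Q = ṁ·Δh = 5.667 kg/s × 907.02 kJ/kg = 5140.1 kJ/s
|Q| = 5140.1 kW = 18504 MJ/h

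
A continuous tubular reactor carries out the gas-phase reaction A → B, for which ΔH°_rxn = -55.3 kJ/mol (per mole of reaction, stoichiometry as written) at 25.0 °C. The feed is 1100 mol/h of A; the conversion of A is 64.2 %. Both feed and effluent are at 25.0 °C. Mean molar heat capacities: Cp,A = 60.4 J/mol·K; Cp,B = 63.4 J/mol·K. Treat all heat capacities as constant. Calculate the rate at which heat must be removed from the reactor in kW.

Extent of reaction ξ = 0.642 × 1100 = 706.2 mol/h
Reaction term: ξ·ΔH°_rxn = 706.2 × -55.3 = -39053 kJ/h
Q = ΔH = -39053 kJ/h = -10.848 kW
Heat removed = 10.848 kW

Q_out = 10.8 kW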